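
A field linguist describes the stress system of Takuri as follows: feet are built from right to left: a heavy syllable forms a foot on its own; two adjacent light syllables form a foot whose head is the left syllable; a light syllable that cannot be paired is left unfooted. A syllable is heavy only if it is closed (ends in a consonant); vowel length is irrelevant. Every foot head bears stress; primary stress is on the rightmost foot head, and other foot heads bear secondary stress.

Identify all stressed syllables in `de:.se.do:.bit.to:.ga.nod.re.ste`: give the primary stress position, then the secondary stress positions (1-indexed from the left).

Weights: 1 de: L, 2 se L, 3 do: L, 4 bit H, 5 to: L, 6 ga L, 7 nod H, 8 re L, 9 ste L.
Parse right to left (heavy = foot alone; LL = one foot; stranded L unfooted): de: (ˈse.do:) (ˈbit) (ˈto:.ga) (ˈnod) (ˈre.ste).
Foot heads: 2, 4, 5, 7, 8.
Primary stress on the rightmost head = syllable 8.
Secondary stress on 2, 4, 5, 7: de:.ˌse.do:.ˌbit.ˌto:.ga.ˌnod.ˈre.ste.

primary 8, secondary 2, 4, 5, 7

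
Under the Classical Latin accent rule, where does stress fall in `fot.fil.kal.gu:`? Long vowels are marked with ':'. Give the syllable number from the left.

3

Classical Latin: stress the penult if heavy (long vowel or closed), else the antepenult.
Weights: 2 fil H, 3 kal H, 4 gu: H.
The penult (syllable 3, kal) is heavy, so it takes stress.
Stress on syllable 3: fot.fil.ˈkal.gu:.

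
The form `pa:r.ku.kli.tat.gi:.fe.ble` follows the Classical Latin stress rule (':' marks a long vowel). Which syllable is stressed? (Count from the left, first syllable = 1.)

5

Classical Latin: stress the penult if heavy (long vowel or closed), else the antepenult.
Weights: 5 gi: H, 6 fe L, 7 ble L.
The penult (syllable 6, fe) is light, so stress falls on the antepenult (syllable 5, gi:).
Stress on syllable 5: pa:r.ku.kli.tat.ˈgi:.fe.ble.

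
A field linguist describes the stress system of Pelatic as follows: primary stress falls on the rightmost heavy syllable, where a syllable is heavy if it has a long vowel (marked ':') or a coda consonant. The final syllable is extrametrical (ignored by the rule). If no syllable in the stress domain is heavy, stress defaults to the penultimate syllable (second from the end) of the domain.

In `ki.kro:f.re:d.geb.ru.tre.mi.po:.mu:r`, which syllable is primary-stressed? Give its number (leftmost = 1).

8

The final syllable (9, mu:r) is extrametrical; the stress domain is syllables 1–8.
Weights: 1 ki L, 2 kro:f H, 3 re:d H, 4 geb H, 5 ru L, 6 tre L, 7 mi L, 8 po: H.
Heavy syllables in the domain: 2, 3, 4, 8. The rightmost is syllable 8 (po:).
Primary stress: syllable 8 → ki.kro:f.re:d.geb.ru.tre.mi.ˈpo:.mu:r.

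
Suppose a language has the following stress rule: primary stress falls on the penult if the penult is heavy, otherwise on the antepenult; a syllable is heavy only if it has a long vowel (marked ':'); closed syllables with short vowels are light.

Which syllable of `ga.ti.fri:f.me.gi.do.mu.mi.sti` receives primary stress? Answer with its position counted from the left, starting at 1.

7

Weights: 7 mu L, 8 mi L, 9 sti L.
The penult (syllable 8, mi) is light, so stress falls on the antepenult (syllable 7, mu).
Primary stress: syllable 7 → ga.ti.fri:f.me.gi.do.ˈmu.mi.sti.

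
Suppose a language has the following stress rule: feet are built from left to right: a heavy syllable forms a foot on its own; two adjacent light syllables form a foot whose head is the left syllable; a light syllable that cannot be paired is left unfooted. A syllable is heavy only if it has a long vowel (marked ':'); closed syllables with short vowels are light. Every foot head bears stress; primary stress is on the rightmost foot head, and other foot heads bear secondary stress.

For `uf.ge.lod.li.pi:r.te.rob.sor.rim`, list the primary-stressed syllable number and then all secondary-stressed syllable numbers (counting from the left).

Weights: 1 uf L, 2 ge L, 3 lod L, 4 li L, 5 pi:r H, 6 te L, 7 rob L, 8 sor L, 9 rim L.
Parse left to right (heavy = foot alone; LL = one foot; stranded L unfooted): (ˈuf.ge) (ˈlod.li) (ˈpi:r) (ˈte.rob) (ˈsor.rim).
Foot heads: 1, 3, 5, 6, 8.
Primary stress on the rightmost head = syllable 8.
Secondary stress on 1, 3, 5, 6: ˌuf.ge.ˌlod.li.ˌpi:r.ˌte.rob.ˈsor.rim.

primary 8, secondary 1, 3, 5, 6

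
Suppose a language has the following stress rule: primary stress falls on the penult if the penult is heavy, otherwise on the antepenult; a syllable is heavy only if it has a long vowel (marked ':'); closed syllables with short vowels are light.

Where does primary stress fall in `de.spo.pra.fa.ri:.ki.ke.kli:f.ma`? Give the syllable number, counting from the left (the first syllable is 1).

Weights: 7 ke L, 8 kli:f H, 9 ma L.
The penult (syllable 8, kli:f) is heavy, so it takes stress.
Primary stress: syllable 8 → de.spo.pra.fa.ri:.ki.ke.ˈkli:f.ma.

8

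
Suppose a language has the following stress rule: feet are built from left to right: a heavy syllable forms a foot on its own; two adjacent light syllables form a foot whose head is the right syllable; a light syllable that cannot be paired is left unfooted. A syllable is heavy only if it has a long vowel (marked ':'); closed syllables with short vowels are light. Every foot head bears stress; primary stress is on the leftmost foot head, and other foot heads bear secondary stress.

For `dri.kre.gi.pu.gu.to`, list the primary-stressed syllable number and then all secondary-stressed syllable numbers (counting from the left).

Weights: 1 dri L, 2 kre L, 3 gi L, 4 pu L, 5 gu L, 6 to L.
Parse left to right (heavy = foot alone; LL = one foot; stranded L unfooted): (dri.ˈkre) (gi.ˈpu) (gu.ˈto).
Foot heads: 2, 4, 6.
Primary stress on the leftmost head = syllable 2.
Secondary stress on 4, 6: dri.ˈkre.gi.ˌpu.gu.ˌto.

primary 2, secondary 4, 6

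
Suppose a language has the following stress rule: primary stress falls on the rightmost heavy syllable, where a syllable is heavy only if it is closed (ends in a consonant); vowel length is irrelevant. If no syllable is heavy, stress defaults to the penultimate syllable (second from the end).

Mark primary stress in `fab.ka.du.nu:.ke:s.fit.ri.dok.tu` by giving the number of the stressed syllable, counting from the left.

Weights: 1 fab H, 2 ka L, 3 du L, 4 nu: L, 5 ke:s H, 6 fit H, 7 ri L, 8 dok H, 9 tu L.
Heavy syllables in the domain: 1, 5, 6, 8. The rightmost is syllable 8 (dok).
Primary stress: syllable 8 → fab.ka.du.nu:.ke:s.fit.ri.ˈdok.tu.

8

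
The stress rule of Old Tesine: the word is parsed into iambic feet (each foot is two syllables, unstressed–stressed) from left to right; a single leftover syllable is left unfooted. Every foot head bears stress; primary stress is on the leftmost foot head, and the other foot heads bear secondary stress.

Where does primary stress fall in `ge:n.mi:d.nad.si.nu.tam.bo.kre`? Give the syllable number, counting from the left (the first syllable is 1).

Parse left to right into iambic (σˈσ) feet: (ge:n.ˈmi:d) (nad.ˈsi) (nu.ˈtam) (bo.ˈkre).
Foot heads (stressed positions): 2, 4, 6, 8.
End Rule Leftmost: primary stress on the leftmost head = syllable 2.
Primary stress: syllable 2 → ge:n.ˈmi:d.nad.si.nu.tam.bo.kre.

2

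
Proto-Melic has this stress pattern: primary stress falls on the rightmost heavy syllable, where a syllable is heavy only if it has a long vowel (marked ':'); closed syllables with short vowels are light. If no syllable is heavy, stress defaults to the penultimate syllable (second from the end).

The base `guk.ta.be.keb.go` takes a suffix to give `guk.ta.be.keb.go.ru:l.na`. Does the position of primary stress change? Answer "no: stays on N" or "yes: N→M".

yes: 4→6

Base `guk.ta.be.keb.go` (5 syllables):
  Weights: 1 guk L, 2 ta L, 3 be L, 4 keb L, 5 go L.
  No heavy syllable in the domain; default to the penultimate syllable (second from the end) = syllable 4.
  → primary stress on syllable 4.
Suffixed `guk.ta.be.keb.go.ru:l.na` (7 syllables):
  Weights: 1 guk L, 2 ta L, 3 be L, 4 keb L, 5 go L, 6 ru:l H, 7 na L.
  Heavy syllables in the domain: 6. The rightmost is syllable 6 (ru:l).
  → primary stress on syllable 6.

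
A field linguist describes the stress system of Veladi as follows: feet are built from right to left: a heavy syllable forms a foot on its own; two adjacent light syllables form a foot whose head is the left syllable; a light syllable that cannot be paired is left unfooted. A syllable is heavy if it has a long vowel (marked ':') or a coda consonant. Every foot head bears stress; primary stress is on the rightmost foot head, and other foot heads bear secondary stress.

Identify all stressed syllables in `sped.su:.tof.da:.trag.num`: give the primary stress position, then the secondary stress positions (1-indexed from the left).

primary 6, secondary 1, 2, 3, 4, 5

Weights: 1 sped H, 2 su: H, 3 tof H, 4 da: H, 5 trag H, 6 num H.
Parse right to left (heavy = foot alone; LL = one foot; stranded L unfooted): (ˈsped) (ˈsu:) (ˈtof) (ˈda:) (ˈtrag) (ˈnum).
Foot heads: 1, 2, 3, 4, 5, 6.
Primary stress on the rightmost head = syllable 6.
Secondary stress on 1, 2, 3, 4, 5: ˌsped.ˌsu:.ˌtof.ˌda:.ˌtrag.ˈnum.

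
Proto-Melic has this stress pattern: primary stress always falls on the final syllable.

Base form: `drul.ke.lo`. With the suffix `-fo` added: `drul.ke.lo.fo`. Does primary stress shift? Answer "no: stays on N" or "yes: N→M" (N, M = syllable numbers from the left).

Base `drul.ke.lo` (3 syllables):
  The word has 3 syllables; the final syllable is syllable 3 (lo).
  → primary stress on syllable 3.
Suffixed `drul.ke.lo.fo` (4 syllables):
  The word has 4 syllables; the final syllable is syllable 4 (fo).
  → primary stress on syllable 4.

yes: 3→4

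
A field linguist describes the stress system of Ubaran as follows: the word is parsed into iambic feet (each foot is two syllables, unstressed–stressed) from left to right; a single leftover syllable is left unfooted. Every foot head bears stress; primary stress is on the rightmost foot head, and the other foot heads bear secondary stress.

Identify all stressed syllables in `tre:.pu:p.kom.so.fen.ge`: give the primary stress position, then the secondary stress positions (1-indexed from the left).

Parse left to right into iambic (σˈσ) feet: (tre:.ˈpu:p) (kom.ˈso) (fen.ˈge).
Foot heads (stressed positions): 2, 4, 6.
End Rule Rightmost: primary stress on the rightmost head = syllable 6.
Secondary stress on 2, 4: tre:.ˌpu:p.kom.ˌso.fen.ˈge.

primary 6, secondary 2, 4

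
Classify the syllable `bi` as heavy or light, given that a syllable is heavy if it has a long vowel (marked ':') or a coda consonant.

light

`bi`: short vowel, open (no coda). Short vowel, open → light.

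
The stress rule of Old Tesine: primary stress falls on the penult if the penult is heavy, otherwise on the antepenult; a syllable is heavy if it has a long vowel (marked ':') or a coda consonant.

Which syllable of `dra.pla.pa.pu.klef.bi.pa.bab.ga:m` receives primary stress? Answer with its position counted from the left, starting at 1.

Weights: 7 pa L, 8 bab H, 9 ga:m H.
The penult (syllable 8, bab) is heavy, so it takes stress.
Primary stress: syllable 8 → dra.pla.pa.pu.klef.bi.pa.ˈbab.ga:m.

8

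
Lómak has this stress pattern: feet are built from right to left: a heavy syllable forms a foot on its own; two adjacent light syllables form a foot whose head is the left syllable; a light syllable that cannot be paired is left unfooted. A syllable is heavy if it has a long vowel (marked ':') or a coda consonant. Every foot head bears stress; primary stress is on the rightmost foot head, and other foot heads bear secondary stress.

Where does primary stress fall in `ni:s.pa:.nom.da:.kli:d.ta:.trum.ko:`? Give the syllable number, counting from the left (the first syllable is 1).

Weights: 1 ni:s H, 2 pa: H, 3 nom H, 4 da: H, 5 kli:d H, 6 ta: H, 7 trum H, 8 ko: H.
Parse right to left (heavy = foot alone; LL = one foot; stranded L unfooted): (ˈni:s) (ˈpa:) (ˈnom) (ˈda:) (ˈkli:d) (ˈta:) (ˈtrum) (ˈko:).
Foot heads: 1, 2, 3, 4, 5, 6, 7, 8.
Primary stress on the rightmost head = syllable 8.
Primary stress: syllable 8 → ni:s.pa:.nom.da:.kli:d.ta:.trum.ˈko:.

8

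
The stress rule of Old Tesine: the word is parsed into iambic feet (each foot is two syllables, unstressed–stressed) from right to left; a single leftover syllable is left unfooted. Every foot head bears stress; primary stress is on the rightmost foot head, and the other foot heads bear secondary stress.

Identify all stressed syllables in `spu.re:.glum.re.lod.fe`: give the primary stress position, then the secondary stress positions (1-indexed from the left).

primary 6, secondary 2, 4

Parse right to left into iambic (σˈσ) feet: (spu.ˈre:) (glum.ˈre) (lod.ˈfe).
Foot heads (stressed positions): 2, 4, 6.
End Rule Rightmost: primary stress on the rightmost head = syllable 6.
Secondary stress on 2, 4: spu.ˌre:.glum.ˌre.lod.ˈfe.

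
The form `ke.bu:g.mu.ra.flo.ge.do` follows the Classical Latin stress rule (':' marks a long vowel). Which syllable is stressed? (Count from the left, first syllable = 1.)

Classical Latin: stress the penult if heavy (long vowel or closed), else the antepenult.
Weights: 5 flo L, 6 ge L, 7 do L.
The penult (syllable 6, ge) is light, so stress falls on the antepenult (syllable 5, flo).
Stress on syllable 5: ke.bu:g.mu.ra.ˈflo.ge.do.

5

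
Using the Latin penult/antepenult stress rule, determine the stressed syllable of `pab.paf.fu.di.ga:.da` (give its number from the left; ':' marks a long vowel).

5

Classical Latin: stress the penult if heavy (long vowel or closed), else the antepenult.
Weights: 4 di L, 5 ga: H, 6 da L.
The penult (syllable 5, ga:) is heavy, so it takes stress.
Stress on syllable 5: pab.paf.fu.di.ˈga:.da.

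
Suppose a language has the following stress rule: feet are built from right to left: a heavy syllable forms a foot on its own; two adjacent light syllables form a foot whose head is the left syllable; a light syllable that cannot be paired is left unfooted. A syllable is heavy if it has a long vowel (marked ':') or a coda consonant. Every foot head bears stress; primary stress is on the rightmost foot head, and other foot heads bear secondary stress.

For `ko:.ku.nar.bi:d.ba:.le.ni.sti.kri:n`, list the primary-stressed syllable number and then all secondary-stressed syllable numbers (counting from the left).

Weights: 1 ko: H, 2 ku L, 3 nar H, 4 bi:d H, 5 ba: H, 6 le L, 7 ni L, 8 sti L, 9 kri:n H.
Parse right to left (heavy = foot alone; LL = one foot; stranded L unfooted): (ˈko:) ku (ˈnar) (ˈbi:d) (ˈba:) le (ˈni.sti) (ˈkri:n).
Foot heads: 1, 3, 4, 5, 7, 9.
Primary stress on the rightmost head = syllable 9.
Secondary stress on 1, 3, 4, 5, 7: ˌko:.ku.ˌnar.ˌbi:d.ˌba:.le.ˌni.sti.ˈkri:n.

primary 9, secondary 1, 3, 4, 5, 7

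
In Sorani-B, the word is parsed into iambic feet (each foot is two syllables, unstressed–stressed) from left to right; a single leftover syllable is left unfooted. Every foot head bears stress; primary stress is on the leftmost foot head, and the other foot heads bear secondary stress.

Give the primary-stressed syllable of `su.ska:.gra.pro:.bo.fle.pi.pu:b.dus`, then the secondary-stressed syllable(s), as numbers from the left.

primary 2, secondary 4, 6, 8

Parse left to right into iambic (σˈσ) feet: (su.ˈska:) (gra.ˈpro:) (bo.ˈfle) (pi.ˈpu:b) dus. Syllable 9 is left unfooted.
Foot heads (stressed positions): 2, 4, 6, 8.
End Rule Leftmost: primary stress on the leftmost head = syllable 2.
Secondary stress on 4, 6, 8: su.ˈska:.gra.ˌpro:.bo.ˌfle.pi.ˌpu:b.dus.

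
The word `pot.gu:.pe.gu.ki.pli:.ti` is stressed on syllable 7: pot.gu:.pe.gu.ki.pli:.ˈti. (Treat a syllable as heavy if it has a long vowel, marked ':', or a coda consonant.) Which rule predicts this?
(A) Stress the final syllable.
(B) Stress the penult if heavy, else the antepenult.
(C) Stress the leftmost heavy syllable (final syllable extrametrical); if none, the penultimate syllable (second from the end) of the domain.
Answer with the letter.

A

Rule A → syllable 7 ✓.
Rule B → syllable 6 (observed: 7).
Rule C → syllable 1 (observed: 7).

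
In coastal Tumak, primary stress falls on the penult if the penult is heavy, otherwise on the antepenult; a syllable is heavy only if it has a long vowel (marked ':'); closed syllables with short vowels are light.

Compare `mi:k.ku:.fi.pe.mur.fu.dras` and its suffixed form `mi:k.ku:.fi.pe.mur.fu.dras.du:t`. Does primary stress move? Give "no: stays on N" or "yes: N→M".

yes: 5→6

Base `mi:k.ku:.fi.pe.mur.fu.dras` (7 syllables):
  Weights: 5 mur L, 6 fu L, 7 dras L.
  The penult (syllable 6, fu) is light, so stress falls on the antepenult (syllable 5, mur).
  → primary stress on syllable 5.
Suffixed `mi:k.ku:.fi.pe.mur.fu.dras.du:t` (8 syllables):
  Weights: 6 fu L, 7 dras L, 8 du:t H.
  The penult (syllable 7, dras) is light, so stress falls on the antepenult (syllable 6, fu).
  → primary stress on syllable 6.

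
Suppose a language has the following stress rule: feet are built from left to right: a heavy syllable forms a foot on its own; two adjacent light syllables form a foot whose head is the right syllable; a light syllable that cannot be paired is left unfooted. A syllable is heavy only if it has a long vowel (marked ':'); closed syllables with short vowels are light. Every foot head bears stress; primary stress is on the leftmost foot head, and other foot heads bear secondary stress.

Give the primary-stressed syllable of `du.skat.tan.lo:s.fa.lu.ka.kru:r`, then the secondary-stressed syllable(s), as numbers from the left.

Weights: 1 du L, 2 skat L, 3 tan L, 4 lo:s H, 5 fa L, 6 lu L, 7 ka L, 8 kru:r H.
Parse left to right (heavy = foot alone; LL = one foot; stranded L unfooted): (du.ˈskat) tan (ˈlo:s) (fa.ˈlu) ka (ˈkru:r).
Foot heads: 2, 4, 6, 8.
Primary stress on the leftmost head = syllable 2.
Secondary stress on 4, 6, 8: du.ˈskat.tan.ˌlo:s.fa.ˌlu.ka.ˌkru:r.

primary 2, secondary 4, 6, 8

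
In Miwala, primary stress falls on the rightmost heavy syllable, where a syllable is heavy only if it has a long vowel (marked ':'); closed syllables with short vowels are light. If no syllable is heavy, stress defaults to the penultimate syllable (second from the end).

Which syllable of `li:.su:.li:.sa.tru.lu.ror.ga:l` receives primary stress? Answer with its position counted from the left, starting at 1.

Weights: 1 li: H, 2 su: H, 3 li: H, 4 sa L, 5 tru L, 6 lu L, 7 ror L, 8 ga:l H.
Heavy syllables in the domain: 1, 2, 3, 8. The rightmost is syllable 8 (ga:l).
Primary stress: syllable 8 → li:.su:.li:.sa.tru.lu.ror.ˈga:l.

8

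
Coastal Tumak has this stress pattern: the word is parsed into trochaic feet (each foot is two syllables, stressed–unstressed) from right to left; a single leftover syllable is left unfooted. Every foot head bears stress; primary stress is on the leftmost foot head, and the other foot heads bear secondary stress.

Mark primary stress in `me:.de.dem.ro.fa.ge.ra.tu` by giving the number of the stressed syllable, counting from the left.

1

Parse right to left into trochaic (ˈσσ) feet: (ˈme:.de) (ˈdem.ro) (ˈfa.ge) (ˈra.tu).
Foot heads (stressed positions): 1, 3, 5, 7.
End Rule Leftmost: primary stress on the leftmost head = syllable 1.
Primary stress: syllable 1 → ˈme:.de.dem.ro.fa.ge.ra.tu.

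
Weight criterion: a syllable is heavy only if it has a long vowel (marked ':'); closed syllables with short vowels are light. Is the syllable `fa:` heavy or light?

heavy

`fa:`: long vowel, open (no coda). Long vowel → heavy.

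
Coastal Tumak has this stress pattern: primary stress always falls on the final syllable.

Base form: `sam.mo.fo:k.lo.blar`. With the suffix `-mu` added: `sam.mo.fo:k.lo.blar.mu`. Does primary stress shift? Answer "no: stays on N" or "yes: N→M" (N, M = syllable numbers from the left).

Base `sam.mo.fo:k.lo.blar` (5 syllables):
  The word has 5 syllables; the final syllable is syllable 5 (blar).
  → primary stress on syllable 5.
Suffixed `sam.mo.fo:k.lo.blar.mu` (6 syllables):
  The word has 6 syllables; the final syllable is syllable 6 (mu).
  → primary stress on syllable 6.

yes: 5→6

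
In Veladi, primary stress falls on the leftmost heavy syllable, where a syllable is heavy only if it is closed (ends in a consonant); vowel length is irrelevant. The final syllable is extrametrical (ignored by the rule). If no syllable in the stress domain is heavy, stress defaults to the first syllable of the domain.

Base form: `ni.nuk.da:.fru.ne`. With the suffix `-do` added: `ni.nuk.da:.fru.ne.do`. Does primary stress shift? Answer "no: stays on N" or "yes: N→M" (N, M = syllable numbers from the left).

Base `ni.nuk.da:.fru.ne` (5 syllables):
  The final syllable (5, ne) is extrametrical; the stress domain is syllables 1–4.
  Weights: 1 ni L, 2 nuk H, 3 da: L, 4 fru L.
  Heavy syllables in the domain: 2. The leftmost is syllable 2 (nuk).
  → primary stress on syllable 2.
Suffixed `ni.nuk.da:.fru.ne.do` (6 syllables):
  The final syllable (6, do) is extrametrical; the stress domain is syllables 1–5.
  Weights: 1 ni L, 2 nuk H, 3 da: L, 4 fru L, 5 ne L.
  Heavy syllables in the domain: 2. The leftmost is syllable 2 (nuk).
  → primary stress on syllable 2.

no: stays on 2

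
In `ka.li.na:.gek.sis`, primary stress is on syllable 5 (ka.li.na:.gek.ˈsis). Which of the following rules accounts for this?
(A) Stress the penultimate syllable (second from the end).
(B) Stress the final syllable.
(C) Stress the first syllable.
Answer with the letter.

Rule A → syllable 4 (observed: 5).
Rule B → syllable 5 ✓.
Rule C → syllable 1 (observed: 5).

B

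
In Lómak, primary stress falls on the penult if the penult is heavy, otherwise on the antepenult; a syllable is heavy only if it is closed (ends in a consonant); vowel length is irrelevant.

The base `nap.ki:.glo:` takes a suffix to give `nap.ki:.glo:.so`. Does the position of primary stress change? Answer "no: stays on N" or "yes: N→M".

Base `nap.ki:.glo:` (3 syllables):
  Weights: 1 nap H, 2 ki: L, 3 glo: L.
  The penult (syllable 2, ki:) is light, so stress falls on the antepenult (syllable 1, nap).
  → primary stress on syllable 1.
Suffixed `nap.ki:.glo:.so` (4 syllables):
  Weights: 2 ki: L, 3 glo: L, 4 so L.
  The penult (syllable 3, glo:) is light, so stress falls on the antepenult (syllable 2, ki:).
  → primary stress on syllable 2.

yes: 1→2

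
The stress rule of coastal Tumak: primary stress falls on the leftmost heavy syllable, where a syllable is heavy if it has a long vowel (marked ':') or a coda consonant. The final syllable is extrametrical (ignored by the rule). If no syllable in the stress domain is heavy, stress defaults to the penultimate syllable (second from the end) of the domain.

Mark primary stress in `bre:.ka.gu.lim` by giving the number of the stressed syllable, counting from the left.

1

The final syllable (4, lim) is extrametrical; the stress domain is syllables 1–3.
Weights: 1 bre: H, 2 ka L, 3 gu L.
Heavy syllables in the domain: 1. The leftmost is syllable 1 (bre:).
Primary stress: syllable 1 → ˈbre:.ka.gu.lim.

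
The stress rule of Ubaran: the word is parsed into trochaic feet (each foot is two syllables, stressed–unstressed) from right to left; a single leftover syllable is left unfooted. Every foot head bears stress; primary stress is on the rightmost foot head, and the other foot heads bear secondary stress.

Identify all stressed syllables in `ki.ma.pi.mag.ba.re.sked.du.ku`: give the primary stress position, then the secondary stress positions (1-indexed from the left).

primary 8, secondary 2, 4, 6

Parse right to left into trochaic (ˈσσ) feet: ki (ˈma.pi) (ˈmag.ba) (ˈre.sked) (ˈdu.ku). Syllable 1 is left unfooted.
Foot heads (stressed positions): 2, 4, 6, 8.
End Rule Rightmost: primary stress on the rightmost head = syllable 8.
Secondary stress on 2, 4, 6: ki.ˌma.pi.ˌmag.ba.ˌre.sked.ˈdu.ku.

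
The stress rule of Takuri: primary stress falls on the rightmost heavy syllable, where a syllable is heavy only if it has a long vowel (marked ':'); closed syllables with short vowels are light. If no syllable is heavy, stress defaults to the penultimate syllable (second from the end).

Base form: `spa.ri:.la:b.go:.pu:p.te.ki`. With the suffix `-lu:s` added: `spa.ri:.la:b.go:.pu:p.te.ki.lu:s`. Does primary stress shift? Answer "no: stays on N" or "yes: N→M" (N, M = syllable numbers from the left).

yes: 5→8

Base `spa.ri:.la:b.go:.pu:p.te.ki` (7 syllables):
  Weights: 1 spa L, 2 ri: H, 3 la:b H, 4 go: H, 5 pu:p H, 6 te L, 7 ki L.
  Heavy syllables in the domain: 2, 3, 4, 5. The rightmost is syllable 5 (pu:p).
  → primary stress on syllable 5.
Suffixed `spa.ri:.la:b.go:.pu:p.te.ki.lu:s` (8 syllables):
  Weights: 1 spa L, 2 ri: H, 3 la:b H, 4 go: H, 5 pu:p H, 6 te L, 7 ki L, 8 lu:s H.
  Heavy syllables in the domain: 2, 3, 4, 5, 8. The rightmost is syllable 8 (lu:s).
  → primary stress on syllable 8.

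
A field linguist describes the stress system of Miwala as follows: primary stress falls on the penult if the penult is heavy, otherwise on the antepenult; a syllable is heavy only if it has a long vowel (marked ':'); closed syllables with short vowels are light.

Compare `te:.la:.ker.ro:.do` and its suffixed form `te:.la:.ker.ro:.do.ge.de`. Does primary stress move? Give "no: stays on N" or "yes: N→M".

Base `te:.la:.ker.ro:.do` (5 syllables):
  Weights: 3 ker L, 4 ro: H, 5 do L.
  The penult (syllable 4, ro:) is heavy, so it takes stress.
  → primary stress on syllable 4.
Suffixed `te:.la:.ker.ro:.do.ge.de` (7 syllables):
  Weights: 5 do L, 6 ge L, 7 de L.
  The penult (syllable 6, ge) is light, so stress falls on the antepenult (syllable 5, do).
  → primary stress on syllable 5.

yes: 4→5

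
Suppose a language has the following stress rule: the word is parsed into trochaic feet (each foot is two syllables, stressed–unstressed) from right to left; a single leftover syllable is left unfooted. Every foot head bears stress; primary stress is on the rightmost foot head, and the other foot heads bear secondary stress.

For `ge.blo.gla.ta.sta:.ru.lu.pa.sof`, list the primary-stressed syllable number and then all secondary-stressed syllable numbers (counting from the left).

primary 8, secondary 2, 4, 6

Parse right to left into trochaic (ˈσσ) feet: ge (ˈblo.gla) (ˈta.sta:) (ˈru.lu) (ˈpa.sof). Syllable 1 is left unfooted.
Foot heads (stressed positions): 2, 4, 6, 8.
End Rule Rightmost: primary stress on the rightmost head = syllable 8.
Secondary stress on 2, 4, 6: ge.ˌblo.gla.ˌta.sta:.ˌru.lu.ˈpa.sof.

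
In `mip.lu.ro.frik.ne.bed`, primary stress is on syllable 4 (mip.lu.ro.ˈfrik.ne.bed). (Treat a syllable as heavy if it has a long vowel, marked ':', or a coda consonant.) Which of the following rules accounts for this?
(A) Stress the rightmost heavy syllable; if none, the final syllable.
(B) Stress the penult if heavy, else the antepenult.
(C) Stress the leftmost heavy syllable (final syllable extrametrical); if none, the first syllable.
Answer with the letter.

B

Rule A → syllable 6 (observed: 4).
Rule B → syllable 4 ✓.
Rule C → syllable 1 (observed: 4).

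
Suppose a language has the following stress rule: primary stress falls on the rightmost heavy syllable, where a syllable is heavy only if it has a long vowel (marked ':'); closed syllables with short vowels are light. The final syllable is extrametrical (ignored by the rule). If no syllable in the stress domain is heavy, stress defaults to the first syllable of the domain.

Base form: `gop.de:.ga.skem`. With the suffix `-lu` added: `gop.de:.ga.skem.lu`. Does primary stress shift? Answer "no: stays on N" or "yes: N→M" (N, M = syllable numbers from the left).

Base `gop.de:.ga.skem` (4 syllables):
  The final syllable (4, skem) is extrametrical; the stress domain is syllables 1–3.
  Weights: 1 gop L, 2 de: H, 3 ga L.
  Heavy syllables in the domain: 2. The rightmost is syllable 2 (de:).
  → primary stress on syllable 2.
Suffixed `gop.de:.ga.skem.lu` (5 syllables):
  The final syllable (5, lu) is extrametrical; the stress domain is syllables 1–4.
  Weights: 1 gop L, 2 de: H, 3 ga L, 4 skem L.
  Heavy syllables in the domain: 2. The rightmost is syllable 2 (de:).
  → primary stress on syllable 2.

no: stays on 2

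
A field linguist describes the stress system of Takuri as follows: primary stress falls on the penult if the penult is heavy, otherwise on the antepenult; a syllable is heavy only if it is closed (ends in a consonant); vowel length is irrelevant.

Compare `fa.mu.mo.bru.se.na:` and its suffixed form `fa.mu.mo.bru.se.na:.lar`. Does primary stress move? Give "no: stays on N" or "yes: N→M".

Base `fa.mu.mo.bru.se.na:` (6 syllables):
  Weights: 4 bru L, 5 se L, 6 na: L.
  The penult (syllable 5, se) is light, so stress falls on the antepenult (syllable 4, bru).
  → primary stress on syllable 4.
Suffixed `fa.mu.mo.bru.se.na:.lar` (7 syllables):
  Weights: 5 se L, 6 na: L, 7 lar H.
  The penult (syllable 6, na:) is light, so stress falls on the antepenult (syllable 5, se).
  → primary stress on syllable 5.

yes: 4→5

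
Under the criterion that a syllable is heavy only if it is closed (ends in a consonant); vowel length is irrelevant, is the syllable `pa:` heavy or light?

`pa:`: long vowel, open (no coda). Open (no coda) → light.

light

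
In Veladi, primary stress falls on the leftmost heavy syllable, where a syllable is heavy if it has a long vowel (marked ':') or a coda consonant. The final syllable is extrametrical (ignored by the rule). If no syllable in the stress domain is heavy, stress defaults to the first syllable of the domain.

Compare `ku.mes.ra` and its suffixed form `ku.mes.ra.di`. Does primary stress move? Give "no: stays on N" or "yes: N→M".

no: stays on 2

Base `ku.mes.ra` (3 syllables):
  The final syllable (3, ra) is extrametrical; the stress domain is syllables 1–2.
  Weights: 1 ku L, 2 mes H.
  Heavy syllables in the domain: 2. The leftmost is syllable 2 (mes).
  → primary stress on syllable 2.
Suffixed `ku.mes.ra.di` (4 syllables):
  The final syllable (4, di) is extrametrical; the stress domain is syllables 1–3.
  Weights: 1 ku L, 2 mes H, 3 ra L.
  Heavy syllables in the domain: 2. The leftmost is syllable 2 (mes).
  → primary stress on syllable 2.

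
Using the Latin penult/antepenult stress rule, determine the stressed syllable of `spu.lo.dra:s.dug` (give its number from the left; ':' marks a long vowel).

Classical Latin: stress the penult if heavy (long vowel or closed), else the antepenult.
Weights: 2 lo L, 3 dra:s H, 4 dug H.
The penult (syllable 3, dra:s) is heavy, so it takes stress.
Stress on syllable 3: spu.lo.ˈdra:s.dug.

3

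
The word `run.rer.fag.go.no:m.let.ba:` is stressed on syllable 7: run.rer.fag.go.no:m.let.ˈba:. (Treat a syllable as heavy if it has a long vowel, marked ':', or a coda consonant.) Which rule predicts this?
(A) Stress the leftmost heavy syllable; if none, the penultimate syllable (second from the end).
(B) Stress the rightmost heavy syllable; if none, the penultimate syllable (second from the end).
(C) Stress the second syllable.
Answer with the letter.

Rule A → syllable 1 (observed: 7).
Rule B → syllable 7 ✓.
Rule C → syllable 2 (observed: 7).

B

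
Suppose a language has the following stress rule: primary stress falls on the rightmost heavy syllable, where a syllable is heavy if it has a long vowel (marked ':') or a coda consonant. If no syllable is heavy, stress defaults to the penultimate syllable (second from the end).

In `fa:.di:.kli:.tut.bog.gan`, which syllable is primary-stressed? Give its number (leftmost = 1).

6

Weights: 1 fa: H, 2 di: H, 3 kli: H, 4 tut H, 5 bog H, 6 gan H.
Heavy syllables in the domain: 1, 2, 3, 4, 5, 6. The rightmost is syllable 6 (gan).
Primary stress: syllable 6 → fa:.di:.kli:.tut.bog.ˈgan.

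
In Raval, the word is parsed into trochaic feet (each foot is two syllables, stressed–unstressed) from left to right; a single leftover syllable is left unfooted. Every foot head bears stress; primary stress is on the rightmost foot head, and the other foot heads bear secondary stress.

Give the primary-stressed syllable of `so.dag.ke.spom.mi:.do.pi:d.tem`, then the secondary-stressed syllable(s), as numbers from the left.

primary 7, secondary 1, 3, 5

Parse left to right into trochaic (ˈσσ) feet: (ˈso.dag) (ˈke.spom) (ˈmi:.do) (ˈpi:d.tem).
Foot heads (stressed positions): 1, 3, 5, 7.
End Rule Rightmost: primary stress on the rightmost head = syllable 7.
Secondary stress on 1, 3, 5: ˌso.dag.ˌke.spom.ˌmi:.do.ˈpi:d.tem.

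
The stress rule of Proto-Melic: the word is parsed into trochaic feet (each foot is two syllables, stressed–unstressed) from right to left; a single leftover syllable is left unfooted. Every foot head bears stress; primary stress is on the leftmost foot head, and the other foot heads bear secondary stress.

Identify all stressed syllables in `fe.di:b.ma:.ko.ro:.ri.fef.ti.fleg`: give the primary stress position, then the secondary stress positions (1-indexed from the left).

primary 2, secondary 4, 6, 8

Parse right to left into trochaic (ˈσσ) feet: fe (ˈdi:b.ma:) (ˈko.ro:) (ˈri.fef) (ˈti.fleg). Syllable 1 is left unfooted.
Foot heads (stressed positions): 2, 4, 6, 8.
End Rule Leftmost: primary stress on the leftmost head = syllable 2.
Secondary stress on 4, 6, 8: fe.ˈdi:b.ma:.ˌko.ro:.ˌri.fef.ˌti.fleg.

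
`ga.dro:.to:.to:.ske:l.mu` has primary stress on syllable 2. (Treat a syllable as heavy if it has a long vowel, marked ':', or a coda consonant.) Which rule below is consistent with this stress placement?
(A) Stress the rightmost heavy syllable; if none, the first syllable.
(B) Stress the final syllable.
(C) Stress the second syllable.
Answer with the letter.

Rule A → syllable 5 (observed: 2).
Rule B → syllable 6 (observed: 2).
Rule C → syllable 2 ✓.

C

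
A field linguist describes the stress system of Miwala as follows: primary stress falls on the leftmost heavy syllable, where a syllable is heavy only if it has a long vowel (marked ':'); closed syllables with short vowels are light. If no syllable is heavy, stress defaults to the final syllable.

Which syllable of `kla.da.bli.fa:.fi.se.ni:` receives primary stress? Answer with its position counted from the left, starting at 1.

Weights: 1 kla L, 2 da L, 3 bli L, 4 fa: H, 5 fi L, 6 se L, 7 ni: H.
Heavy syllables in the domain: 4, 7. The leftmost is syllable 4 (fa:).
Primary stress: syllable 4 → kla.da.bli.ˈfa:.fi.se.ni:.

4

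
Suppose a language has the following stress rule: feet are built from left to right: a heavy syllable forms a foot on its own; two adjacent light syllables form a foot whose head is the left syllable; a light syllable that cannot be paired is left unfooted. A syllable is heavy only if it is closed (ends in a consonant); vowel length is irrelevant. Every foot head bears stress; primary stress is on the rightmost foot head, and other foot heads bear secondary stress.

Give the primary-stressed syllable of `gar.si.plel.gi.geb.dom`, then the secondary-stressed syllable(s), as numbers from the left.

Weights: 1 gar H, 2 si L, 3 plel H, 4 gi L, 5 geb H, 6 dom H.
Parse left to right (heavy = foot alone; LL = one foot; stranded L unfooted): (ˈgar) si (ˈplel) gi (ˈgeb) (ˈdom).
Foot heads: 1, 3, 5, 6.
Primary stress on the rightmost head = syllable 6.
Secondary stress on 1, 3, 5: ˌgar.si.ˌplel.gi.ˌgeb.ˈdom.

primary 6, secondary 1, 3, 5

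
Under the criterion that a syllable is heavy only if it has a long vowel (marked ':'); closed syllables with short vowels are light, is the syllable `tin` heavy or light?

`tin`: short vowel, closed (coda /n/). Short vowel → light.

light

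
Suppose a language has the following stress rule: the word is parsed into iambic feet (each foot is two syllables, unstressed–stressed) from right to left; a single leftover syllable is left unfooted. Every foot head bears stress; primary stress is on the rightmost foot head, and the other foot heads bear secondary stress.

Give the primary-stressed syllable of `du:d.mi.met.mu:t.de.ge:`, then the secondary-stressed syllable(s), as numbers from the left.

primary 6, secondary 2, 4

Parse right to left into iambic (σˈσ) feet: (du:d.ˈmi) (met.ˈmu:t) (de.ˈge:).
Foot heads (stressed positions): 2, 4, 6.
End Rule Rightmost: primary stress on the rightmost head = syllable 6.
Secondary stress on 2, 4: du:d.ˌmi.met.ˌmu:t.de.ˈge:.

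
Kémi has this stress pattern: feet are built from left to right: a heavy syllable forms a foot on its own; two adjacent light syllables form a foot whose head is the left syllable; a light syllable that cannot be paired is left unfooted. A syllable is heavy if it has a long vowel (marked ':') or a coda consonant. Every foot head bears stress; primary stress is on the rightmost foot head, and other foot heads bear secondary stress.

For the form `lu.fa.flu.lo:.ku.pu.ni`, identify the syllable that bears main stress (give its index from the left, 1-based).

5

Weights: 1 lu L, 2 fa L, 3 flu L, 4 lo: H, 5 ku L, 6 pu L, 7 ni L.
Parse left to right (heavy = foot alone; LL = one foot; stranded L unfooted): (ˈlu.fa) flu (ˈlo:) (ˈku.pu) ni.
Foot heads: 1, 4, 5.
Primary stress on the rightmost head = syllable 5.
Primary stress: syllable 5 → lu.fa.flu.lo:.ˈku.pu.ni.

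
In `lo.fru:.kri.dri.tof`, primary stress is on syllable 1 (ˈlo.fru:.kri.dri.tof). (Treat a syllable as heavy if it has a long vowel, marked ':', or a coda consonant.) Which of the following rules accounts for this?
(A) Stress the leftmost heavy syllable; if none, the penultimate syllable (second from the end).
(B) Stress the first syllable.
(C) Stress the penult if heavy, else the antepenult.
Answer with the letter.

Rule A → syllable 2 (observed: 1).
Rule B → syllable 1 ✓.
Rule C → syllable 3 (observed: 1).

B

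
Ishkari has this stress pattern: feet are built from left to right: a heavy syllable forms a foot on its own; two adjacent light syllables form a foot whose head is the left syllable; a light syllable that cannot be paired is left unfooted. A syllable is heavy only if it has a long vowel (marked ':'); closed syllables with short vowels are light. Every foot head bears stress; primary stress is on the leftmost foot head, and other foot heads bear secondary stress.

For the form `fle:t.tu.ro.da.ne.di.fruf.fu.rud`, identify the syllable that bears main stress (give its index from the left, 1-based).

1

Weights: 1 fle:t H, 2 tu L, 3 ro L, 4 da L, 5 ne L, 6 di L, 7 fruf L, 8 fu L, 9 rud L.
Parse left to right (heavy = foot alone; LL = one foot; stranded L unfooted): (ˈfle:t) (ˈtu.ro) (ˈda.ne) (ˈdi.fruf) (ˈfu.rud).
Foot heads: 1, 2, 4, 6, 8.
Primary stress on the leftmost head = syllable 1.
Primary stress: syllable 1 → ˈfle:t.tu.ro.da.ne.di.fruf.fu.rud.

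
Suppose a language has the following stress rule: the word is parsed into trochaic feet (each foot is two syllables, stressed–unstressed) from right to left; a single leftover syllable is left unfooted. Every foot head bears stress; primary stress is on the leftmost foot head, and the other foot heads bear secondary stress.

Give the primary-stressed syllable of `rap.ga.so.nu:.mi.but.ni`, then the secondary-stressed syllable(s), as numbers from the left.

primary 2, secondary 4, 6

Parse right to left into trochaic (ˈσσ) feet: rap (ˈga.so) (ˈnu:.mi) (ˈbut.ni). Syllable 1 is left unfooted.
Foot heads (stressed positions): 2, 4, 6.
End Rule Leftmost: primary stress on the leftmost head = syllable 2.
Secondary stress on 4, 6: rap.ˈga.so.ˌnu:.mi.ˌbut.ni.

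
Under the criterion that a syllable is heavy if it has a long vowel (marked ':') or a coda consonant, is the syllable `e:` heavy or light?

`e:`: long vowel, open (no coda). Long vowel → heavy.

heavy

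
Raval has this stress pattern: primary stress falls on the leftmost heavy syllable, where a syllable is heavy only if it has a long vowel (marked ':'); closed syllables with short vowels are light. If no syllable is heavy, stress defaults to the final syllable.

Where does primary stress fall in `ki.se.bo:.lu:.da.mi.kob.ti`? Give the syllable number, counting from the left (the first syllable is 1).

Weights: 1 ki L, 2 se L, 3 bo: H, 4 lu: H, 5 da L, 6 mi L, 7 kob L, 8 ti L.
Heavy syllables in the domain: 3, 4. The leftmost is syllable 3 (bo:).
Primary stress: syllable 3 → ki.se.ˈbo:.lu:.da.mi.kob.ti.

3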